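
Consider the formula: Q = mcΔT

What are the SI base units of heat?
Units of each symbol in Q = mcΔT:
  m (mass): kg
  c (specific heat capacity, in J/(kg·K)): m²/(s²·K)
  ΔT (temperature change): K

Multiplying the contributions: [kg] · [m²/(s²·K)] · [K]
Adding exponents of each base unit: kg: 1, m: 2, s: -2
SI base units of heat: kg·m²/s²

Answer: kg·m²/s²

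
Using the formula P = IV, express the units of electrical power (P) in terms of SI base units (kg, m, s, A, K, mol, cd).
Units of each symbol in P = IV:
  I (current): A
  V (voltage, in volts): kg·m²/(s³·A)

Multiplying the contributions: [A] · [kg·m²/(s³·A)]
Adding exponents of each base unit: kg: 1, m: 2, s: -3
SI base units of electrical power: kg·m²/s³

Answer: kg·m²/s³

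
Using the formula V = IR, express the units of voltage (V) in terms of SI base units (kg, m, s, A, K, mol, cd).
Units of each symbol in V = IR:
  I (current): A
  R (resistance, in ohms): kg·m²/(s³·A²)

Multiplying the contributions: [A] · [kg·m²/(s³·A²)]
Adding exponents of each base unit: kg: 1, m: 2, s: -3, A: -1
SI base units of voltage: kg·m²/(s³·A)

Answer: kg·m²/(s³·A)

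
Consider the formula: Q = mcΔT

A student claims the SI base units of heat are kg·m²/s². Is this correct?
Units of each symbol in Q = mcΔT:
  m (mass): kg
  c (specific heat capacity, in J/(kg·K)): m²/(s²·K)
  ΔT (temperature change): K

Multiplying the contributions: [kg] · [m²/(s²·K)] · [K]
Adding exponents of each base unit: kg: 1, m: 2, s: -2
SI base units of heat: kg·m²/s²

The claimed units kg·m²/s² match the derived units, so the claim is correct.

Answer: Yes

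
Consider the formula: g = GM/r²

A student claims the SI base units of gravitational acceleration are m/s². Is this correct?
Units of each symbol in g = GM/r²:
  G (gravitational constant): m³/(kg·s²)
  M (mass): kg
  r (distance): m  → to the power 2 in the denominator, contributes 1/m²

Multiplying the contributions: [m³/(kg·s²)] · [kg] · [1/m²]
Adding exponents of each base unit: m: 1, s: -2
SI base units of gravitational acceleration: m/s²

The claimed units m/s² match the derived units, so the claim is correct.

Answer: Yes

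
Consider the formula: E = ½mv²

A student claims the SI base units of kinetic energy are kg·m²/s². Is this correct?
Units of each symbol in E = ½mv²:
  m (mass): kg
  v (speed): m/s  → to the power 2, contributes m²/s²
  The factor ½ is dimensionless.

Multiplying the contributions: [kg] · [m²/s²]
Adding exponents of each base unit: kg: 1, m: 2, s: -2
SI base units of kinetic energy: kg·m²/s²

The claimed units kg·m²/s² match the derived units, so the claim is correct.

Answer: Yes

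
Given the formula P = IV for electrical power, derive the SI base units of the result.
Units of each symbol in P = IV:
  I (current): A
  V (voltage, in volts): kg·m²/(s³·A)

Multiplying the contributions: [A] · [kg·m²/(s³·A)]
Adding exponents of each base unit: kg: 1, m: 2, s: -3
SI base units of electrical power: kg·m²/s³

Answer: kg·m²/s³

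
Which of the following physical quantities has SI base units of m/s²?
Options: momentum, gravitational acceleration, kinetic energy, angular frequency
Checking the SI base units of each option:
  momentum (p = mv): kg·m/s  ✗
  gravitational acceleration (g = GM/r²): m/s²  ✓ matches
  kinetic energy (E = ½mv²): kg·m²/s²  ✗
  angular frequency (ω = 2πf): 1/s  ✗

Only gravitational acceleration has units m/s².

Answer: gravitational acceleration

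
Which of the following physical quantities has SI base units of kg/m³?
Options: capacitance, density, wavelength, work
Checking the SI base units of each option:
  capacitance (C = Q/V): s⁴·A²/(kg·m²)  ✗
  density (ρ = m/V): kg/m³  ✓ matches
  wavelength (λ = v/f): m  ✗
  work (W = Fd): kg·m²/s²  ✗

Only density has units kg/m³.

Answer: density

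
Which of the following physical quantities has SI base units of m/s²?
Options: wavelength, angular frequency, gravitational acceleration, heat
Checking the SI base units of each option:
  wavelength (λ = v/f): m  ✗
  angular frequency (ω = 2πf): 1/s  ✗
  gravitational acceleration (g = GM/r²): m/s²  ✓ matches
  heat (Q = mcΔT): kg·m²/s²  ✗

Only gravitational acceleration has units m/s².

Answer: gravitational acceleration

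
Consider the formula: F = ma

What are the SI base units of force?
Units of each symbol in F = ma:
  m (mass): kg
  a (acceleration): m/s²

Multiplying the contributions: [kg] · [m/s²]
Adding exponents of each base unit: kg: 1, m: 1, s: -2
SI base units of force: kg·m/s²

Answer: kg·m/s²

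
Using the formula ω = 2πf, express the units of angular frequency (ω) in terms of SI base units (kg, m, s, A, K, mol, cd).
Units of each symbol in ω = 2πf:
  f (frequency): 1/s
  The factor 2π is dimensionless.

Multiplying the contributions: [1/s]
Adding exponents of each base unit: s: -1
SI base units of angular frequency: 1/s

Answer: 1/s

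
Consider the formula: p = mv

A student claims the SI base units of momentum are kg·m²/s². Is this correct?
Units of each symbol in p = mv:
  m (mass): kg
  v (velocity): m/s

Multiplying the contributions: [kg] · [m/s]
Adding exponents of each base unit: kg: 1, m: 1, s: -1
SI base units of momentum: kg·m/s

The claimed units kg·m²/s² (exponents kg: 1, m: 2, s: -2) do not match the derived units kg·m/s (exponents kg: 1, m: 1, s: -1), so the claim is incorrect.

Answer: No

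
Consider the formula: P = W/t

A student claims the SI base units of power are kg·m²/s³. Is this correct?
Units of each symbol in P = W/t:
  W (work): kg·m²/s²
  t (time): s  → in the denominator, contributes 1/s

Multiplying the contributions: [kg·m²/s²] · [1/s]
Adding exponents of each base unit: kg: 1, m: 2, s: -3
SI base units of power: kg·m²/s³

The claimed units kg·m²/s³ match the derived units, so the claim is correct.

Answer: Yes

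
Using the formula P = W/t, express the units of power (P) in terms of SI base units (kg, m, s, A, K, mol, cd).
Units of each symbol in P = W/t:
  W (work): kg·m²/s²
  t (time): s  → in the denominator, contributes 1/s

Multiplying the contributions: [kg·m²/s²] · [1/s]
Adding exponents of each base unit: kg: 1, m: 2, s: -3
SI base units of power: kg·m²/s³

Answer: kg·m²/s³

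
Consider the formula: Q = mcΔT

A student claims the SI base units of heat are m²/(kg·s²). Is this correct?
Units of each symbol in Q = mcΔT:
  m (mass): kg
  c (specific heat capacity, in J/(kg·K)): m²/(s²·K)
  ΔT (temperature change): K

Multiplying the contributions: [kg] · [m²/(s²·K)] · [K]
Adding exponents of each base unit: kg: 1, m: 2, s: -2
SI base units of heat: kg·m²/s²

The claimed units m²/(kg·s²) (exponents kg: -1, m: 2, s: -2) do not match the derived units kg·m²/s² (exponents kg: 1, m: 2, s: -2), so the claim is incorrect.

Answer: No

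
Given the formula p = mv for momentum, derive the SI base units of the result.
Units of each symbol in p = mv:
  m (mass): kg
  v (velocity): m/s

Multiplying the contributions: [kg] · [m/s]
Adding exponents of each base unit: kg: 1, m: 1, s: -1
SI base units of momentum: kg·m/s

Answer: kg·m/s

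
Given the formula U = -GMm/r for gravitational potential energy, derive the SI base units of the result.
Units of each symbol in U = -GMm/r:
  G (gravitational constant): m³/(kg·s²)
  M (mass): kg
  m (mass): kg
  r (distance): m  → in the denominator, contributes 1/m
  The minus sign does not affect the units.

Multiplying the contributions: [m³/(kg·s²)] · [kg] · [kg] · [1/m]
Adding exponents of each base unit: kg: 1, m: 2, s: -2
SI base units of gravitational potential energy: kg·m²/s²

Answer: kg·m²/s²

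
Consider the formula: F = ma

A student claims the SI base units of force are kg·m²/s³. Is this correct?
Units of each symbol in F = ma:
  m (mass): kg
  a (acceleration): m/s²

Multiplying the contributions: [kg] · [m/s²]
Adding exponents of each base unit: kg: 1, m: 1, s: -2
SI base units of force: kg·m/s²

The claimed units kg·m²/s³ (exponents kg: 1, m: 2, s: -3) do not match the derived units kg·m/s² (exponents kg: 1, m: 1, s: -2), so the claim is incorrect.

Answer: No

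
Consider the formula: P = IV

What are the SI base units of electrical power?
Units of each symbol in P = IV:
  I (current): A
  V (voltage, in volts): kg·m²/(s³·A)

Multiplying the contributions: [A] · [kg·m²/(s³·A)]
Adding exponents of each base unit: kg: 1, m: 2, s: -3
SI base units of electrical power: kg·m²/s³

Answer: kg·m²/s³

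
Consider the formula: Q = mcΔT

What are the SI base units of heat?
Units of each symbol in Q = mcΔT:
  m (mass): kg
  c (specific heat capacity, in J/(kg·K)): m²/(s²·K)
  ΔT (temperature change): K

Multiplying the contributions: [kg] · [m²/(s²·K)] · [K]
Adding exponents of each base unit: kg: 1, m: 2, s: -2
SI base units of heat: kg·m²/s²

Answer: kg·m²/s²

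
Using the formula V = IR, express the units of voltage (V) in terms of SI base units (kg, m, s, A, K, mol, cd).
Units of each symbol in V = IR:
  I (current): A
  R (resistance, in ohms): kg·m²/(s³·A²)

Multiplying the contributions: [A] · [kg·m²/(s³·A²)]
Adding exponents of each base unit: kg: 1, m: 2, s: -3, A: -1
SI base units of voltage: kg·m²/(s³·A)

Answer: kg·m²/(s³·A)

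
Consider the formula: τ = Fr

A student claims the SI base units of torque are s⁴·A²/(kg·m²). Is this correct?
Units of each symbol in τ = Fr:
  F (force): kg·m/s²
  r (lever arm): m

Multiplying the contributions: [kg·m/s²] · [m]
Adding exponents of each base unit: kg: 1, m: 2, s: -2
SI base units of torque: kg·m²/s²

The claimed units s⁴·A²/(kg·m²) (exponents kg: -1, m: -2, s: 4, A: 2) do not match the derived units kg·m²/s² (exponents kg: 1, m: 2, s: -2), so the claim is incorrect.

Answer: No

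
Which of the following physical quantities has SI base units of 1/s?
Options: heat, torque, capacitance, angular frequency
Checking the SI base units of each option:
  heat (Q = mcΔT): kg·m²/s²  ✗
  torque (τ = Fr): kg·m²/s²  ✗
  capacitance (C = Q/V): s⁴·A²/(kg·m²)  ✗
  angular frequency (ω = 2πf): 1/s  ✓ matches

Only angular frequency has units 1/s.

Answer: angular frequency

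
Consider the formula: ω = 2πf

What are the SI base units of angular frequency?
Units of each symbol in ω = 2πf:
  f (frequency): 1/s
  The factor 2π is dimensionless.

Multiplying the contributions: [1/s]
Adding exponents of each base unit: s: -1
SI base units of angular frequency: 1/s

Answer: 1/s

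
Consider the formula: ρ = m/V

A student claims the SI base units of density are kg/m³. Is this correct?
Units of each symbol in ρ = m/V:
  m (mass): kg
  V (volume): m³  → in the denominator, contributes 1/m³

Multiplying the contributions: [kg] · [1/m³]
Adding exponents of each base unit: kg: 1, m: -3
SI base units of density: kg/m³

The claimed units kg/m³ match the derived units, so the claim is correct.

Answer: Yes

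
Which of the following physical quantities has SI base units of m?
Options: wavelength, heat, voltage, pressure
Checking the SI base units of each option:
  wavelength (λ = v/f): m  ✓ matches
  heat (Q = mcΔT): kg·m²/s²  ✗
  voltage (V = IR): kg·m²/(s³·A)  ✗
  pressure (P = F/A): kg/(m·s²)  ✗

Only wavelength has units m.

Answer: wavelength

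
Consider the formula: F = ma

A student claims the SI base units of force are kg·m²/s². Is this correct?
Units of each symbol in F = ma:
  m (mass): kg
  a (acceleration): m/s²

Multiplying the contributions: [kg] · [m/s²]
Adding exponents of each base unit: kg: 1, m: 1, s: -2
SI base units of force: kg·m/s²

The claimed units kg·m²/s² (exponents kg: 1, m: 2, s: -2) do not match the derived units kg·m/s² (exponents kg: 1, m: 1, s: -2), so the claim is incorrect.

Answer: No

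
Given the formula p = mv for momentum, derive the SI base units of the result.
Units of each symbol in p = mv:
  m (mass): kg
  v (velocity): m/s

Multiplying the contributions: [kg] · [m/s]
Adding exponents of each base unit: kg: 1, m: 1, s: -1
SI base units of momentum: kg·m/s

Answer: kg·m/s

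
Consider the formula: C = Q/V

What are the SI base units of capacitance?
Units of each symbol in C = Q/V:
  Q (charge, in coulombs): s·A
  V (voltage, in volts): kg·m²/(s³·A)  → in the denominator, contributes s³·A/(kg·m²)

Multiplying the contributions: [s·A] · [s³·A/(kg·m²)]
Adding exponents of each base unit: kg: -1, m: -2, s: 4, A: 2
SI base units of capacitance: s⁴·A²/(kg·m²)

Answer: s⁴·A²/(kg·m²)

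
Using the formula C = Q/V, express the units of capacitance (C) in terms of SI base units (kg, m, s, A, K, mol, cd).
Units of each symbol in C = Q/V:
  Q (charge, in coulombs): s·A
  V (voltage, in volts): kg·m²/(s³·A)  → in the denominator, contributes s³·A/(kg·m²)

Multiplying the contributions: [s·A] · [s³·A/(kg·m²)]
Adding exponents of each base unit: kg: -1, m: -2, s: 4, A: 2
SI base units of capacitance: s⁴·A²/(kg·m²)

Answer: s⁴·A²/(kg·m²)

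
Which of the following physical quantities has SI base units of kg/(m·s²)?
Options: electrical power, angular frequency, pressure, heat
Checking the SI base units of each option:
  electrical power (P = IV): kg·m²/s³  ✗
  angular frequency (ω = 2πf): 1/s  ✗
  pressure (P = F/A): kg/(m·s²)  ✓ matches
  heat (Q = mcΔT): kg·m²/s²  ✗

Only pressure has units kg/(m·s²).

Answer: pressure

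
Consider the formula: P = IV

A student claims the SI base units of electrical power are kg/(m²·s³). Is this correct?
Units of each symbol in P = IV:
  I (current): A
  V (voltage, in volts): kg·m²/(s³·A)

Multiplying the contributions: [A] · [kg·m²/(s³·A)]
Adding exponents of each base unit: kg: 1, m: 2, s: -3
SI base units of electrical power: kg·m²/s³

The claimed units kg/(m²·s³) (exponents kg: 1, m: -2, s: -3) do not match the derived units kg·m²/s³ (exponents kg: 1, m: 2, s: -3), so the claim is incorrect.

Answer: No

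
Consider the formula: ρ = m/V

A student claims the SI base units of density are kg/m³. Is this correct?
Units of each symbol in ρ = m/V:
  m (mass): kg
  V (volume): m³  → in the denominator, contributes 1/m³

Multiplying the contributions: [kg] · [1/m³]
Adding exponents of each base unit: kg: 1, m: -3
SI base units of density: kg/m³

The claimed units kg/m³ match the derived units, so the claim is correct.

Answer: Yes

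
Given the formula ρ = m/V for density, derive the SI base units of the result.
Units of each symbol in ρ = m/V:
  m (mass): kg
  V (volume): m³  → in the denominator, contributes 1/m³

Multiplying the contributions: [kg] · [1/m³]
Adding exponents of each base unit: kg: 1, m: -3
SI base units of density: kg/m³

Answer: kg/m³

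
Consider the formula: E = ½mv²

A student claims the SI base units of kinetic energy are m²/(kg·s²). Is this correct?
Units of each symbol in E = ½mv²:
  m (mass): kg
  v (speed): m/s  → to the power 2, contributes m²/s²
  The factor ½ is dimensionless.

Multiplying the contributions: [kg] · [m²/s²]
Adding exponents of each base unit: kg: 1, m: 2, s: -2
SI base units of kinetic energy: kg·m²/s²

The claimed units m²/(kg·s²) (exponents kg: -1, m: 2, s: -2) do not match the derived units kg·m²/s² (exponents kg: 1, m: 2, s: -2), so the claim is incorrect.

Answer: No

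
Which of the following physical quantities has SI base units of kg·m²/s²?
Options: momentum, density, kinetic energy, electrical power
Checking the SI base units of each option:
  momentum (p = mv): kg·m/s  ✗
  density (ρ = m/V): kg/m³  ✗
  kinetic energy (E = ½mv²): kg·m²/s²  ✓ matches
  electrical power (P = IV): kg·m²/s³  ✗

Only kinetic energy has units kg·m²/s².

Answer: kinetic energy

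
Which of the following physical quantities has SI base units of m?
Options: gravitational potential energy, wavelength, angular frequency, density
Checking the SI base units of each option:
  gravitational potential energy (U = -GMm/r): kg·m²/s²  ✗
  wavelength (λ = v/f): m  ✓ matches
  angular frequency (ω = 2πf): 1/s  ✗
  density (ρ = m/V): kg/m³  ✗

Only wavelength has units m.

Answer: wavelength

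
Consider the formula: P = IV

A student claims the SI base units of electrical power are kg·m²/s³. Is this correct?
Units of each symbol in P = IV:
  I (current): A
  V (voltage, in volts): kg·m²/(s³·A)

Multiplying the contributions: [A] · [kg·m²/(s³·A)]
Adding exponents of each base unit: kg: 1, m: 2, s: -3
SI base units of electrical power: kg·m²/s³

The claimed units kg·m²/s³ match the derived units, so the claim is correct.

Answer: Yes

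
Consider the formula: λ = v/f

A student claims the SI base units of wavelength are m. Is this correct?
Units of each symbol in λ = v/f:
  v (wave speed): m/s
  f (frequency): 1/s  → in the denominator, contributes s

Multiplying the contributions: [m/s] · [s]
Adding exponents of each base unit: m: 1
SI base units of wavelength: m

The claimed units m match the derived units, so the claim is correct.

Answer: Yes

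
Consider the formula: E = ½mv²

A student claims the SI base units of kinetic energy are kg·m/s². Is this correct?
Units of each symbol in E = ½mv²:
  m (mass): kg
  v (speed): m/s  → to the power 2, contributes m²/s²
  The factor ½ is dimensionless.

Multiplying the contributions: [kg] · [m²/s²]
Adding exponents of each base unit: kg: 1, m: 2, s: -2
SI base units of kinetic energy: kg·m²/s²

The claimed units kg·m/s² (exponents kg: 1, m: 1, s: -2) do not match the derived units kg·m²/s² (exponents kg: 1, m: 2, s: -2), so the claim is incorrect.

Answer: No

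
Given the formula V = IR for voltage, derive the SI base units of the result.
Units of each symbol in V = IR:
  I (current): A
  R (resistance, in ohms): kg·m²/(s³·A²)

Multiplying the contributions: [A] · [kg·m²/(s³·A²)]
Adding exponents of each base unit: kg: 1, m: 2, s: -3, A: -1
SI base units of voltage: kg·m²/(s³·A)

Answer: kg·m²/(s³·A)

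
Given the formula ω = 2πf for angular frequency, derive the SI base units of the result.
Units of each symbol in ω = 2πf:
  f (frequency): 1/s
  The factor 2π is dimensionless.

Multiplying the contributions: [1/s]
Adding exponents of each base unit: s: -1
SI base units of angular frequency: 1/s

Answer: 1/s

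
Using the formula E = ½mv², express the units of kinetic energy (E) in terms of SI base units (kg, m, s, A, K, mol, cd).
Units of each symbol in E = ½mv²:
  m (mass): kg
  v (speed): m/s  → to the power 2, contributes m²/s²
  The factor ½ is dimensionless.

Multiplying the contributions: [kg] · [m²/s²]
Adding exponents of each base unit: kg: 1, m: 2, s: -2
SI base units of kinetic energy: kg·m²/s²

Answer: kg·m²/s²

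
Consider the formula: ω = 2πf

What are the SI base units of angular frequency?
Units of each symbol in ω = 2πf:
  f (frequency): 1/s
  The factor 2π is dimensionless.

Multiplying the contributions: [1/s]
Adding exponents of each base unit: s: -1
SI base units of angular frequency: 1/s

Answer: 1/s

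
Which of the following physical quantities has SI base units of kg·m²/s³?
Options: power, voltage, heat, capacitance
Checking the SI base units of each option:
  power (P = W/t): kg·m²/s³  ✓ matches
  voltage (V = IR): kg·m²/(s³·A)  ✗
  heat (Q = mcΔT): kg·m²/s²  ✗
  capacitance (C = Q/V): s⁴·A²/(kg·m²)  ✗

Only power has units kg·m²/s³.

Answer: power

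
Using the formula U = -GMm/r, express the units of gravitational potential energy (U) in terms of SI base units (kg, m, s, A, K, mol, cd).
Units of each symbol in U = -GMm/r:
  G (gravitational constant): m³/(kg·s²)
  M (mass): kg
  m (mass): kg
  r (distance): m  → in the denominator, contributes 1/m
  The minus sign does not affect the units.

Multiplying the contributions: [m³/(kg·s²)] · [kg] · [kg] · [1/m]
Adding exponents of each base unit: kg: 1, m: 2, s: -2
SI base units of gravitational potential energy: kg·m²/s²

Answer: kg·m²/s²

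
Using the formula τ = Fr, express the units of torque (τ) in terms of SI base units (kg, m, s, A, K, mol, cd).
Units of each symbol in τ = Fr:
  F (force): kg·m/s²
  r (lever arm): m

Multiplying the contributions: [kg·m/s²] · [m]
Adding exponents of each base unit: kg: 1, m: 2, s: -2
SI base units of torque: kg·m²/s²

Answer: kg·m²/s²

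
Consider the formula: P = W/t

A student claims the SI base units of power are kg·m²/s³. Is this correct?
Units of each symbol in P = W/t:
  W (work): kg·m²/s²
  t (time): s  → in the denominator, contributes 1/s

Multiplying the contributions: [kg·m²/s²] · [1/s]
Adding exponents of each base unit: kg: 1, m: 2, s: -3
SI base units of power: kg·m²/s³

The claimed units kg·m²/s³ match the derived units, so the claim is correct.

Answer: Yes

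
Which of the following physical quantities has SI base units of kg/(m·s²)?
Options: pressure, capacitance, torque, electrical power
Checking the SI base units of each option:
  pressure (P = F/A): kg/(m·s²)  ✓ matches
  capacitance (C = Q/V): s⁴·A²/(kg·m²)  ✗
  torque (τ = Fr): kg·m²/s²  ✗
  electrical power (P = IV): kg·m²/s³  ✗

Only pressure has units kg/(m·s²).

Answer: pressure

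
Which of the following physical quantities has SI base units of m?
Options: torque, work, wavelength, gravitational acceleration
Checking the SI base units of each option:
  torque (τ = Fr): kg·m²/s²  ✗
  work (W = Fd): kg·m²/s²  ✗
  wavelength (λ = v/f): m  ✓ matches
  gravitational acceleration (g = GM/r²): m/s²  ✗

Only wavelength has units m.

Answer: wavelength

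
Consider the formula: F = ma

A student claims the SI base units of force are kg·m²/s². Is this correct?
Units of each symbol in F = ma:
  m (mass): kg
  a (acceleration): m/s²

Multiplying the contributions: [kg] · [m/s²]
Adding exponents of each base unit: kg: 1, m: 1, s: -2
SI base units of force: kg·m/s²

The claimed units kg·m²/s² (exponents kg: 1, m: 2, s: -2) do not match the derived units kg·m/s² (exponents kg: 1, m: 1, s: -2), so the claim is incorrect.

Answer: No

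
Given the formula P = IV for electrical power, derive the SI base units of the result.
Units of each symbol in P = IV:
  I (current): A
  V (voltage, in volts): kg·m²/(s³·A)

Multiplying the contributions: [A] · [kg·m²/(s³·A)]
Adding exponents of each base unit: kg: 1, m: 2, s: -3
SI base units of electrical power: kg·m²/s³

Answer: kg·m²/s³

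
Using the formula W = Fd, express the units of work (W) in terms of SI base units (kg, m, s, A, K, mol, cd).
Units of each symbol in W = Fd:
  F (force): kg·m/s²
  d (displacement): m

Multiplying the contributions: [kg·m/s²] · [m]
Adding exponents of each base unit: kg: 1, m: 2, s: -2
SI base units of work: kg·m²/s²

Answer: kg·m²/s²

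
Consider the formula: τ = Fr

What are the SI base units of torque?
Units of each symbol in τ = Fr:
  F (force): kg·m/s²
  r (lever arm): m

Multiplying the contributions: [kg·m/s²] · [m]
Adding exponents of each base unit: kg: 1, m: 2, s: -2
SI base units of torque: kg·m²/s²

Answer: kg·m²/s²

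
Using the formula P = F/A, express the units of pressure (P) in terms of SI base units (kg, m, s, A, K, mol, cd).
Units of each symbol in P = F/A:
  F (force): kg·m/s²
  A (area): m²  → in the denominator, contributes 1/m²

Multiplying the contributions: [kg·m/s²] · [1/m²]
Adding exponents of each base unit: kg: 1, m: -1, s: -2
SI base units of pressure: kg/(m·s²)

Answer: kg/(m·s²)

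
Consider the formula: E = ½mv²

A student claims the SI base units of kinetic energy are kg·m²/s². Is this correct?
Units of each symbol in E = ½mv²:
  m (mass): kg
  v (speed): m/s  → to the power 2, contributes m²/s²
  The factor ½ is dimensionless.

Multiplying the contributions: [kg] · [m²/s²]
Adding exponents of each base unit: kg: 1, m: 2, s: -2
SI base units of kinetic energy: kg·m²/s²

The claimed units kg·m²/s² match the derived units, so the claim is correct.

Answer: Yes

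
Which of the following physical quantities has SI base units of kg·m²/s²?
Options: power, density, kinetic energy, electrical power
Checking the SI base units of each option:
  power (P = W/t): kg·m²/s³  ✗
  density (ρ = m/V): kg/m³  ✗
  kinetic energy (E = ½mv²): kg·m²/s²  ✓ matches
  electrical power (P = IV): kg·m²/s³  ✗

Only kinetic energy has units kg·m²/s².

Answer: kinetic energy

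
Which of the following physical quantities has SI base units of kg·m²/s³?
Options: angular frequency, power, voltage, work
Checking the SI base units of each option:
  angular frequency (ω = 2πf): 1/s  ✗
  power (P = W/t): kg·m²/s³  ✓ matches
  voltage (V = IR): kg·m²/(s³·A)  ✗
  work (W = Fd): kg·m²/s²  ✗

Only power has units kg·m²/s³.

Answer: power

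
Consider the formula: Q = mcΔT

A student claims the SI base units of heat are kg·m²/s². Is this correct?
Units of each symbol in Q = mcΔT:
  m (mass): kg
  c (specific heat capacity, in J/(kg·K)): m²/(s²·K)
  ΔT (temperature change): K

Multiplying the contributions: [kg] · [m²/(s²·K)] · [K]
Adding exponents of each base unit: kg: 1, m: 2, s: -2
SI base units of heat: kg·m²/s²

The claimed units kg·m²/s² match the derived units, so the claim is correct.

Answer: Yes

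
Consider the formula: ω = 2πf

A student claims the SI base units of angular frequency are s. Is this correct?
Units of each symbol in ω = 2πf:
  f (frequency): 1/s
  The factor 2π is dimensionless.

Multiplying the contributions: [1/s]
Adding exponents of each base unit: s: -1
SI base units of angular frequency: 1/s

The claimed units s (exponents s: 1) do not match the derived units 1/s (exponents s: -1), so the claim is incorrect.

Answer: No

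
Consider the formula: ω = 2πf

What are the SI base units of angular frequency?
Units of each symbol in ω = 2πf:
  f (frequency): 1/s
  The factor 2π is dimensionless.

Multiplying the contributions: [1/s]
Adding exponents of each base unit: s: -1
SI base units of angular frequency: 1/s

Answer: 1/s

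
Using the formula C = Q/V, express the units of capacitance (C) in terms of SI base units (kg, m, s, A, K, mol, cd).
Units of each symbol in C = Q/V:
  Q (charge, in coulombs): s·A
  V (voltage, in volts): kg·m²/(s³·A)  → in the denominator, contributes s³·A/(kg·m²)

Multiplying the contributions: [s·A] · [s³·A/(kg·m²)]
Adding exponents of each base unit: kg: -1, m: -2, s: 4, A: 2
SI base units of capacitance: s⁴·A²/(kg·m²)

Answer: s⁴·A²/(kg·m²)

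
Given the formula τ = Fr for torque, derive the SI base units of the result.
Units of each symbol in τ = Fr:
  F (force): kg·m/s²
  r (lever arm): m

Multiplying the contributions: [kg·m/s²] · [m]
Adding exponents of each base unit: kg: 1, m: 2, s: -2
SI base units of torque: kg·m²/s²

Answer: kg·m²/s²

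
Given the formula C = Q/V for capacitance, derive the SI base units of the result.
Units of each symbol in C = Q/V:
  Q (charge, in coulombs): s·A
  V (voltage, in volts): kg·m²/(s³·A)  → in the denominator, contributes s³·A/(kg·m²)

Multiplying the contributions: [s·A] · [s³·A/(kg·m²)]
Adding exponents of each base unit: kg: -1, m: -2, s: 4, A: 2
SI base units of capacitance: s⁴·A²/(kg·m²)

Answer: s⁴·A²/(kg·m²)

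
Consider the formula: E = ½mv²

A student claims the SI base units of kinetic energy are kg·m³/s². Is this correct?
Units of each symbol in E = ½mv²:
  m (mass): kg
  v (speed): m/s  → to the power 2, contributes m²/s²
  The factor ½ is dimensionless.

Multiplying the contributions: [kg] · [m²/s²]
Adding exponents of each base unit: kg: 1, m: 2, s: -2
SI base units of kinetic energy: kg·m²/s²

The claimed units kg·m³/s² (exponents kg: 1, m: 3, s: -2) do not match the derived units kg·m²/s² (exponents kg: 1, m: 2, s: -2), so the claim is incorrect.

Answer: No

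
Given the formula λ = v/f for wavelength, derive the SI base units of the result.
Units of each symbol in λ = v/f:
  v (wave speed): m/s
  f (frequency): 1/s  → in the denominator, contributes s

Multiplying the contributions: [m/s] · [s]
Adding exponents of each base unit: m: 1
SI base units of wavelength: m

Answer: m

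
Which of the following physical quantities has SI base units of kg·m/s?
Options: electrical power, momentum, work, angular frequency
Checking the SI base units of each option:
  electrical power (P = IV): kg·m²/s³  ✗
  momentum (p = mv): kg·m/s  ✓ matches
  work (W = Fd): kg·m²/s²  ✗
  angular frequency (ω = 2πf): 1/s  ✗

Only momentum has units kg·m/s.

Answer: momentum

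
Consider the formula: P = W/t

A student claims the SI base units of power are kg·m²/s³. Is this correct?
Units of each symbol in P = W/t:
  W (work): kg·m²/s²
  t (time): s  → in the denominator, contributes 1/s

Multiplying the contributions: [kg·m²/s²] · [1/s]
Adding exponents of each base unit: kg: 1, m: 2, s: -3
SI base units of power: kg·m²/s³

The claimed units kg·m²/s³ match the derived units, so the claim is correct.

Answer: Yes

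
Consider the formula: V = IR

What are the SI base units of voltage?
Units of each symbol in V = IR:
  I (current): A
  R (resistance, in ohms): kg·m²/(s³·A²)

Multiplying the contributions: [A] · [kg·m²/(s³·A²)]
Adding exponents of each base unit: kg: 1, m: 2, s: -3, A: -1
SI base units of voltage: kg·m²/(s³·A)

Answer: kg·m²/(s³·A)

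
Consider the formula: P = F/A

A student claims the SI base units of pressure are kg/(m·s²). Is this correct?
Units of each symbol in P = F/A:
  F (force): kg·m/s²
  A (area): m²  → in the denominator, contributes 1/m²

Multiplying the contributions: [kg·m/s²] · [1/m²]
Adding exponents of each base unit: kg: 1, m: -1, s: -2
SI base units of pressure: kg/(m·s²)

The claimed units kg/(m·s²) match the derived units, so the claim is correct.

Answer: Yes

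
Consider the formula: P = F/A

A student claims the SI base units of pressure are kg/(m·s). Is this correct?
Units of each symbol in P = F/A:
  F (force): kg·m/s²
  A (area): m²  → in the denominator, contributes 1/m²

Multiplying the contributions: [kg·m/s²] · [1/m²]
Adding exponents of each base unit: kg: 1, m: -1, s: -2
SI base units of pressure: kg/(m·s²)

The claimed units kg/(m·s) (exponents kg: 1, m: -1, s: -1) do not match the derived units kg/(m·s²) (exponents kg: 1, m: -1, s: -2), so the claim is incorrect.

Answer: No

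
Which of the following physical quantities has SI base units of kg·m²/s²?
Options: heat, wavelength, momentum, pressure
Checking the SI base units of each option:
  heat (Q = mcΔT): kg·m²/s²  ✓ matches
  wavelength (λ = v/f): m  ✗
  momentum (p = mv): kg·m/s  ✗
  pressure (P = F/A): kg/(m·s²)  ✗

Only heat has units kg·m²/s².

Answer: heat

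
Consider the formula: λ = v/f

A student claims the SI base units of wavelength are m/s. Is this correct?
Units of each symbol in λ = v/f:
  v (wave speed): m/s
  f (frequency): 1/s  → in the denominator, contributes s

Multiplying the contributions: [m/s] · [s]
Adding exponents of each base unit: m: 1
SI base units of wavelength: m

The claimed units m/s (exponents m: 1, s: -1) do not match the derived units m (exponents m: 1), so the claim is incorrect.

Answer: No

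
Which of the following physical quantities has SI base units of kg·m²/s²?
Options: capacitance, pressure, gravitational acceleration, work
Checking the SI base units of each option:
  capacitance (C = Q/V): s⁴·A²/(kg·m²)  ✗
  pressure (P = F/A): kg/(m·s²)  ✗
  gravitational acceleration (g = GM/r²): m/s²  ✗
  work (W = Fd): kg·m²/s²  ✓ matches

Only work has units kg·m²/s².

Answer: work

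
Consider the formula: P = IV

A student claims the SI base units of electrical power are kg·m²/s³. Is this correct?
Units of each symbol in P = IV:
  I (current): A
  V (voltage, in volts): kg·m²/(s³·A)

Multiplying the contributions: [A] · [kg·m²/(s³·A)]
Adding exponents of each base unit: kg: 1, m: 2, s: -3
SI base units of electrical power: kg·m²/s³

The claimed units kg·m²/s³ match the derived units, so the claim is correct.

Answer: Yes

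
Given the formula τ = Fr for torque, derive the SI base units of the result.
Units of each symbol in τ = Fr:
  F (force): kg·m/s²
  r (lever arm): m

Multiplying the contributions: [kg·m/s²] · [m]
Adding exponents of each base unit: kg: 1, m: 2, s: -2
SI base units of torque: kg·m²/s²

Answer: kg·m²/s²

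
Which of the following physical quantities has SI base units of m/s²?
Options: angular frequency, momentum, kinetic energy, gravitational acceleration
Checking the SI base units of each option:
  angular frequency (ω = 2πf): 1/s  ✗
  momentum (p = mv): kg·m/s  ✗
  kinetic energy (E = ½mv²): kg·m²/s²  ✗
  gravitational acceleration (g = GM/r²): m/s²  ✓ matches

Only gravitational acceleration has units m/s².

Answer: gravitational acceleration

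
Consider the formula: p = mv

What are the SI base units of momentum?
Units of each symbol in p = mv:
  m (mass): kg
  v (velocity): m/s

Multiplying the contributions: [kg] · [m/s]
Adding exponents of each base unit: kg: 1, m: 1, s: -1
SI base units of momentum: kg·m/s

Answer: kg·m/s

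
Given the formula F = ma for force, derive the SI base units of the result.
Units of each symbol in F = ma:
  m (mass): kg
  a (acceleration): m/s²

Multiplying the contributions: [kg] · [m/s²]
Adding exponents of each base unit: kg: 1, m: 1, s: -2
SI base units of force: kg·m/s²

Answer: kg·m/s²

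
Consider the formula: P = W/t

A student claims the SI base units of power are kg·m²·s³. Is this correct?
Units of each symbol in P = W/t:
  W (work): kg·m²/s²
  t (time): s  → in the denominator, contributes 1/s

Multiplying the contributions: [kg·m²/s²] · [1/s]
Adding exponents of each base unit: kg: 1, m: 2, s: -3
SI base units of power: kg·m²/s³

The claimed units kg·m²·s³ (exponents kg: 1, m: 2, s: 3) do not match the derived units kg·m²/s³ (exponents kg: 1, m: 2, s: -3), so the claim is incorrect.

Answer: No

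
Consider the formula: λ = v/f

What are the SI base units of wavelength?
Units of each symbol in λ = v/f:
  v (wave speed): m/s
  f (frequency): 1/s  → in the denominator, contributes s

Multiplying the contributions: [m/s] · [s]
Adding exponents of each base unit: m: 1
SI base units of wavelength: m

Answer: m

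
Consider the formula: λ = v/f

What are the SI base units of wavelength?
Units of each symbol in λ = v/f:
  v (wave speed): m/s
  f (frequency): 1/s  → in the denominator, contributes s

Multiplying the contributions: [m/s] · [s]
Adding exponents of each base unit: m: 1
SI base units of wavelength: m

Answer: m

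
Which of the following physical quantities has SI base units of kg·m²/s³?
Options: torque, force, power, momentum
Checking the SI base units of each option:
  torque (τ = Fr): kg·m²/s²  ✗
  force (F = ma): kg·m/s²  ✗
  power (P = W/t): kg·m²/s³  ✓ matches
  momentum (p = mv): kg·m/s  ✗

Only power has units kg·m²/s³.

Answer: power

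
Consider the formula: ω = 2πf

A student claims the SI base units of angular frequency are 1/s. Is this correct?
Units of each symbol in ω = 2πf:
  f (frequency): 1/s
  The factor 2π is dimensionless.

Multiplying the contributions: [1/s]
Adding exponents of each base unit: s: -1
SI base units of angular frequency: 1/s

The claimed units 1/s match the derived units, so the claim is correct.

Answer: Yes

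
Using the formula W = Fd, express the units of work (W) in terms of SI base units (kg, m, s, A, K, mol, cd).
Units of each symbol in W = Fd:
  F (force): kg·m/s²
  d (displacement): m

Multiplying the contributions: [kg·m/s²] · [m]
Adding exponents of each base unit: kg: 1, m: 2, s: -2
SI base units of work: kg·m²/s²

Answer: kg·m²/s²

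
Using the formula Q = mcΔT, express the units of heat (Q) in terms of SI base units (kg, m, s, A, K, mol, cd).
Units of each symbol in Q = mcΔT:
  m (mass): kg
  c (specific heat capacity, in J/(kg·K)): m²/(s²·K)
  ΔT (temperature change): K

Multiplying the contributions: [kg] · [m²/(s²·K)] · [K]
Adding exponents of each base unit: kg: 1, m: 2, s: -2
SI base units of heat: kg·m²/s²

Answer: kg·m²/s²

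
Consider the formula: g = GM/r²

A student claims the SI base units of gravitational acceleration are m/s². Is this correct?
Units of each symbol in g = GM/r²:
  G (gravitational constant): m³/(kg·s²)
  M (mass): kg
  r (distance): m  → to the power 2 in the denominator, contributes 1/m²

Multiplying the contributions: [m³/(kg·s²)] · [kg] · [1/m²]
Adding exponents of each base unit: m: 1, s: -2
SI base units of gravitational acceleration: m/s²

The claimed units m/s² match the derived units, so the claim is correct.

Answer: Yes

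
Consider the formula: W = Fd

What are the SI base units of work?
Units of each symbol in W = Fd:
  F (force): kg·m/s²
  d (displacement): m

Multiplying the contributions: [kg·m/s²] · [m]
Adding exponents of each base unit: kg: 1, m: 2, s: -2
SI base units of work: kg·m²/s²

Answer: kg·m²/s²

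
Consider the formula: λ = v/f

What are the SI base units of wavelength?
Units of each symbol in λ = v/f:
  v (wave speed): m/s
  f (frequency): 1/s  → in the denominator, contributes s

Multiplying the contributions: [m/s] · [s]
Adding exponents of each base unit: m: 1
SI base units of wavelength: m

Answer: m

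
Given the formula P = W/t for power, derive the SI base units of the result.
Units of each symbol in P = W/t:
  W (work): kg·m²/s²
  t (time): s  → in the denominator, contributes 1/s

Multiplying the contributions: [kg·m²/s²] · [1/s]
Adding exponents of each base unit: kg: 1, m: 2, s: -3
SI base units of power: kg·m²/s³

Answer: kg·m²/s³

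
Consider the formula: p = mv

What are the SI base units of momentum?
Units of each symbol in p = mv:
  m (mass): kg
  v (velocity): m/s

Multiplying the contributions: [kg] · [m/s]
Adding exponents of each base unit: kg: 1, m: 1, s: -1
SI base units of momentum: kg·m/s

Answer: kg·m/s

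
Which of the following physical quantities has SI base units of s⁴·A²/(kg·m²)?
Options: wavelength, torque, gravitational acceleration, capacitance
Checking the SI base units of each option:
  wavelength (λ = v/f): m  ✗
  torque (τ = Fr): kg·m²/s²  ✗
  gravitational acceleration (g = GM/r²): m/s²  ✗
  capacitance (C = Q/V): s⁴·A²/(kg·m²)  ✓ matches

Only capacitance has units s⁴·A²/(kg·m²).

Answer: capacitance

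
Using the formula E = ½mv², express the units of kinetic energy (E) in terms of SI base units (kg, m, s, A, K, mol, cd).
Units of each symbol in E = ½mv²:
  m (mass): kg
  v (speed): m/s  → to the power 2, contributes m²/s²
  The factor ½ is dimensionless.

Multiplying the contributions: [kg] · [m²/s²]
Adding exponents of each base unit: kg: 1, m: 2, s: -2
SI base units of kinetic energy: kg·m²/s²

Answer: kg·m²/s²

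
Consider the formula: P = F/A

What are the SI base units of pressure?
Units of each symbol in P = F/A:
  F (force): kg·m/s²
  A (area): m²  → in the denominator, contributes 1/m²

Multiplying the contributions: [kg·m/s²] · [1/m²]
Adding exponents of each base unit: kg: 1, m: -1, s: -2
SI base units of pressure: kg/(m·s²)

Answer: kg/(m·s²)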